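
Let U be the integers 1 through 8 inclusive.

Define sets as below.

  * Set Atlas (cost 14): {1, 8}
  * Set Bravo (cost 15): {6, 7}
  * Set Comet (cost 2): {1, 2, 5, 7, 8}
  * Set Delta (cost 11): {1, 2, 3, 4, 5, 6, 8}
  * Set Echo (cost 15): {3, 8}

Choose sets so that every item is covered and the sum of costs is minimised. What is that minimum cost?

13

Comet, Delta together cover every item (Comet ∪ Delta = {1, 2, 3, 4, 5, 6, 7, 8}); total cost 2 + 11 = 13.
No covering selection has total cost below 13.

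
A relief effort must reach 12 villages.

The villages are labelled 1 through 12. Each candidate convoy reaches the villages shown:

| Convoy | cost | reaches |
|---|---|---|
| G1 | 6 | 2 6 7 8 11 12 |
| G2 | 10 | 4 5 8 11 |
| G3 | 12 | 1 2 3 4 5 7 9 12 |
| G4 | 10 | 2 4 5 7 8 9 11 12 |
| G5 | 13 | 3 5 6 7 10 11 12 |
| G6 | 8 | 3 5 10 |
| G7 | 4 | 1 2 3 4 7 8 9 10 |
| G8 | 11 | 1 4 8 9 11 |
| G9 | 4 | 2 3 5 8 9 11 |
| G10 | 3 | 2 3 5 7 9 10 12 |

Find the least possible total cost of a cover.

G1, G7, G10 together cover every village (G1 ∪ G7 ∪ G10 = {1, 2, 3, 4, 5, 6, 7, 8, 9, 10, 11, 12}); total cost 6 + 4 + 3 = 13.
No covering selection has total cost below 13.

13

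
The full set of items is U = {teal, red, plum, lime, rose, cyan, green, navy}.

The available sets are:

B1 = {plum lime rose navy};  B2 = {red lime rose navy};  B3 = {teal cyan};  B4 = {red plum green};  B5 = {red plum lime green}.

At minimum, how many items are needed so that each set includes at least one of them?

H = {plum, lime, cyan} meets every set (each contains at least one member of H), and |H| = 3.
No choice of 2 items meets every set, so 3 is the minimum.

3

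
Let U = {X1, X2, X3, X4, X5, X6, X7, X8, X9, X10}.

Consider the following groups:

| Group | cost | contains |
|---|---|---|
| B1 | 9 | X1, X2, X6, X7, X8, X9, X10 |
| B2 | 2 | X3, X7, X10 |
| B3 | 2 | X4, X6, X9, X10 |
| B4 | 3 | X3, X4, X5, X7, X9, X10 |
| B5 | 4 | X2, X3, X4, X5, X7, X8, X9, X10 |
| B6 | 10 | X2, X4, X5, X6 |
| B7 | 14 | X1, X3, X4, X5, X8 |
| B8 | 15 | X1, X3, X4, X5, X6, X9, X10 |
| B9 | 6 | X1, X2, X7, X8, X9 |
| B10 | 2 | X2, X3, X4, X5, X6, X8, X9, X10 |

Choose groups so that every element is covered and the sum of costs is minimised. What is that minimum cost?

8

B9, B10 together cover every element (B9 ∪ B10 = {X1, X2, X3, X4, X5, X6, X7, X8, X9, X10}); total cost 6 + 2 = 8.
The greedy pick B10, B2, B9 costs 10; no covering selection beats 8.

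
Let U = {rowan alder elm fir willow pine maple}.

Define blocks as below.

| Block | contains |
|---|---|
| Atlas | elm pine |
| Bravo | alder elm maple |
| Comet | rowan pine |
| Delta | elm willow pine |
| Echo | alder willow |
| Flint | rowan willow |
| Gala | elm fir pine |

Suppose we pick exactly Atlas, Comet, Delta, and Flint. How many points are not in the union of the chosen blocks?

3

Union of Atlas, Comet, Delta, Flint = {rowan, elm, willow, pine}.
Not covered: alder, fir, maple — 3 points.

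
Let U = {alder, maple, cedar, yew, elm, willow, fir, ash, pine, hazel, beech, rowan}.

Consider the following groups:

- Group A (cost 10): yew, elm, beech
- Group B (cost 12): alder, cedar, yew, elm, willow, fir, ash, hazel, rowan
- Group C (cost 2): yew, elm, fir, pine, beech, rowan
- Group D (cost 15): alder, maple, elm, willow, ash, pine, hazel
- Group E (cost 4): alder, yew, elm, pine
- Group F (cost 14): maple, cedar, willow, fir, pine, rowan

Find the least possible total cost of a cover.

28

B, C, F together cover every item (B ∪ C ∪ F = {alder, maple, cedar, yew, elm, willow, fir, ash, pine, hazel, beech, rowan}); total cost 12 + 2 + 14 = 28.
No covering selection has total cost below 28.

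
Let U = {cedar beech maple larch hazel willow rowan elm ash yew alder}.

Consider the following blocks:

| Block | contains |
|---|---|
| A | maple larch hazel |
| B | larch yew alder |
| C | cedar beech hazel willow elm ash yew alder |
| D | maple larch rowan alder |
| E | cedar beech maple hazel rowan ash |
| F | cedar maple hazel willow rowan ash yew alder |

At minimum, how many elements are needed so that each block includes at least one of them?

Take H = {cedar, larch}. Each listed block contains at least one of these, so H is a hitting set of size 2.
The blocks B, E are pairwise disjoint, so any hitting set needs a separate element for each — at least 2. Hence 2 is optimal.

2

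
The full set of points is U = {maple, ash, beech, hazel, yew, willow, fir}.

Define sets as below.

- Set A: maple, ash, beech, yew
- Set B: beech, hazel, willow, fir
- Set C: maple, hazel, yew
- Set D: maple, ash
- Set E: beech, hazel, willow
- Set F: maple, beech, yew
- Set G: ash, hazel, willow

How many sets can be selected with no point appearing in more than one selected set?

2

D, E are pairwise disjoint (D={maple,ash}; E={beech,hazel,willow}).
Every remaining set overlaps one of these, and no 3 of the listed sets are pairwise disjoint, so 2 is the maximum.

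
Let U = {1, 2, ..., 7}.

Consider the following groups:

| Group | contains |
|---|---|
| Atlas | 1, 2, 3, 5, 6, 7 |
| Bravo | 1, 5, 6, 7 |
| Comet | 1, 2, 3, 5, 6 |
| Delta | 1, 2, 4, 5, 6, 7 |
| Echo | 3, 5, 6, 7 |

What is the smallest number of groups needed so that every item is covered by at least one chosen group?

Comet and Delta cover everything between them: the union {1, 2, 3, 4, 5, 6, 7} is all of U.
No single group has all 7 items (the largest, Atlas, has 6), so 2 is optimal.

2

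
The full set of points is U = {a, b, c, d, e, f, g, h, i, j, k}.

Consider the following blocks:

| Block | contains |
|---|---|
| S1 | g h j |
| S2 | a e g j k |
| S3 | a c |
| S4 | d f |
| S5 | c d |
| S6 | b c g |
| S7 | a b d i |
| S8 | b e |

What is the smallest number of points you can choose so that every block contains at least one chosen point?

The 4 points {b, c, f, g} hit every block.
The blocks S1, S3, S4, S8 are pairwise disjoint, so any hitting set needs a separate point for each — at least 4. Hence 4 is optimal.

4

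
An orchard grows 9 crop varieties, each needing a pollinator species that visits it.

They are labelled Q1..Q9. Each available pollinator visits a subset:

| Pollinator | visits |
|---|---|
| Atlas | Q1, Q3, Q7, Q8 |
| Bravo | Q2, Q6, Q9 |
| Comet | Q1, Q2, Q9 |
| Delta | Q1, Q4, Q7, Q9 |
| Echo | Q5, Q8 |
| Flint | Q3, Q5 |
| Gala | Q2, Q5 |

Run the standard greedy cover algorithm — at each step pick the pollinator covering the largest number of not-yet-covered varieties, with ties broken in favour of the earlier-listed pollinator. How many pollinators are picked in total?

Greedy: pick Atlas (covers 4 new) → pick Bravo (covers 3 new) → pick Delta (covers 1 new) → pick Echo (covers 1 new). Total picks: 4.

4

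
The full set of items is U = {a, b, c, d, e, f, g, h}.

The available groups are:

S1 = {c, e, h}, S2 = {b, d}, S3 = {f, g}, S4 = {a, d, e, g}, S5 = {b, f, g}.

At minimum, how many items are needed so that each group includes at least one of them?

3

T = {d, e, f} meets every group (each contains at least one member of T), and |T| = 3.
The groups S1, S2, S3 are pairwise disjoint, so any hitting set needs a separate item for each — at least 3. Hence 3 is optimal.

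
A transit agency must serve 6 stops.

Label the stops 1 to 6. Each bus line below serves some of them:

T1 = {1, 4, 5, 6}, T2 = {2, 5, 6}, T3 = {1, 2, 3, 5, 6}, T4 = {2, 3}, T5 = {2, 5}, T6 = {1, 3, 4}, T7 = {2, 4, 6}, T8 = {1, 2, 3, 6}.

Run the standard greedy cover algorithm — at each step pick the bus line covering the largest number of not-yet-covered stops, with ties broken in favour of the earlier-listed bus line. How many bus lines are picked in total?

2

Greedy: pick T3 (covers 5 new) → pick T1 (covers 1 new). Total picks: 2.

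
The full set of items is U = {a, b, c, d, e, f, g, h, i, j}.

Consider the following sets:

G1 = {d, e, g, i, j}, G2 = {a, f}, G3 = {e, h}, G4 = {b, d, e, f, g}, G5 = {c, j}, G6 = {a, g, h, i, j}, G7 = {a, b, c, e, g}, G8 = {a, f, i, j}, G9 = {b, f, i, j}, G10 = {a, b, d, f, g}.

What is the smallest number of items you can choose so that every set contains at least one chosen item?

Take T = {e, f, j}. Each listed set contains at least one of these, so T is a hitting set of size 3.
The sets G3, G5, G10 are pairwise disjoint, so any hitting set needs a separate item for each — at least 3. Hence 3 is optimal.

3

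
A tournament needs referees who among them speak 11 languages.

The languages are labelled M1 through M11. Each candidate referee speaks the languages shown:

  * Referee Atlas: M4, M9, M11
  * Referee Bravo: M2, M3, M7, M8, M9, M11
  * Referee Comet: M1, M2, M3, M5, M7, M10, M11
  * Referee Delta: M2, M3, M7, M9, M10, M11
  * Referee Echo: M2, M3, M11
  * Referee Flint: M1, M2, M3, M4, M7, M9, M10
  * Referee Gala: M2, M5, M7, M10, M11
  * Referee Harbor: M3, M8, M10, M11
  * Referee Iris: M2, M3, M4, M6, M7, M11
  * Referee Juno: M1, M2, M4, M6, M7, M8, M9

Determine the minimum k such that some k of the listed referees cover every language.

Take {Comet, Juno}. Their union is {M1, M2, M3, M4, M5, M6, M7, M8, M9, M10, M11}, which is all 11 languages.
No single referee has all 11 languages (the largest, Comet, has 7), so 2 is optimal.

2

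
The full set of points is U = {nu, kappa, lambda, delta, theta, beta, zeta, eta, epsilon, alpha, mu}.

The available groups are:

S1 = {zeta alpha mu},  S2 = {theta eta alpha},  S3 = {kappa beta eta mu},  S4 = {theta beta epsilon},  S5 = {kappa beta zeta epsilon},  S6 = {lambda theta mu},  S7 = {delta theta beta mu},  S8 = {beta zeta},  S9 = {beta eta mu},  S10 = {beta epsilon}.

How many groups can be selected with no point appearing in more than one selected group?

S2, S8 are pairwise disjoint (S2={theta,eta,alpha}; S8={beta,zeta}).
Every remaining group overlaps one of these, and no 3 of the listed groups are pairwise disjoint, so 2 is the maximum.

2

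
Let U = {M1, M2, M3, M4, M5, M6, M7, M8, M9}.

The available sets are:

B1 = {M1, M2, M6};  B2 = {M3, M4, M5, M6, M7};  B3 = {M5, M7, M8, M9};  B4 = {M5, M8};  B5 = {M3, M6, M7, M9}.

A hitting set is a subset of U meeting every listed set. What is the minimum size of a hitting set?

The 2 items {M5, M6} hit every set.
The sets B4, B5 are pairwise disjoint, so any hitting set needs a separate item for each — at least 2. Hence 2 is optimal.

2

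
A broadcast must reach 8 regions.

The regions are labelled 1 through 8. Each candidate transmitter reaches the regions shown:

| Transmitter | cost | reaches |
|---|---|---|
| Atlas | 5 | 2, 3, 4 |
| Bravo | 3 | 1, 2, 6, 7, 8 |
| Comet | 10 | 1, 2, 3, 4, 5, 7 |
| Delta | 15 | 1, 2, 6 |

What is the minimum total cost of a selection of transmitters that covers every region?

13

Bravo, Comet together cover every region (Bravo ∪ Comet = {1, 2, 3, 4, 5, 6, 7, 8}); total cost 3 + 10 = 13.
The greedy pick Bravo, Atlas, Comet costs 18; no covering selection beats 13.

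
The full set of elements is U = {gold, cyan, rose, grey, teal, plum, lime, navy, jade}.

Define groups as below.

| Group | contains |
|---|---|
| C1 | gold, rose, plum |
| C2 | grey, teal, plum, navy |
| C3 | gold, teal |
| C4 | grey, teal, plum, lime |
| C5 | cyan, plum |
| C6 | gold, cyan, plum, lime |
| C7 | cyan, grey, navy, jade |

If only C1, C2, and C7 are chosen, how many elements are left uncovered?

1

Union of C1, C2, C7 = {gold, cyan, rose, grey, teal, plum, navy, jade}.
Not covered: lime — 1 element.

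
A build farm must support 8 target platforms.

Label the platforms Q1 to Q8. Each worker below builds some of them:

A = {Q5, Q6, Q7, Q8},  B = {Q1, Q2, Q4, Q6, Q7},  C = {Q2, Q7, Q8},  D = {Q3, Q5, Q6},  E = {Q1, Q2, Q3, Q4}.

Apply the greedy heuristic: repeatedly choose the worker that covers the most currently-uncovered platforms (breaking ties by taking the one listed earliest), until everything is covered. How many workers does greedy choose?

3

Greedy: pick B (covers 5 new) → pick A (covers 2 new) → pick D (covers 1 new). Total picks: 3.
(The true minimum cover uses only 2 workers, so greedy is not optimal here.)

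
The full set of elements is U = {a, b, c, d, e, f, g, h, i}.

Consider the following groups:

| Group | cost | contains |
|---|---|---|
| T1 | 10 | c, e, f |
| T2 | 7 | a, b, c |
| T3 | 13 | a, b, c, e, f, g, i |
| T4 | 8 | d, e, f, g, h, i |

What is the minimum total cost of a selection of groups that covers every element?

15

T2, T4 together cover every element (T2 ∪ T4 = {a, b, c, d, e, f, g, h, i}); total cost 7 + 8 = 15.
No covering selection has total cost below 15.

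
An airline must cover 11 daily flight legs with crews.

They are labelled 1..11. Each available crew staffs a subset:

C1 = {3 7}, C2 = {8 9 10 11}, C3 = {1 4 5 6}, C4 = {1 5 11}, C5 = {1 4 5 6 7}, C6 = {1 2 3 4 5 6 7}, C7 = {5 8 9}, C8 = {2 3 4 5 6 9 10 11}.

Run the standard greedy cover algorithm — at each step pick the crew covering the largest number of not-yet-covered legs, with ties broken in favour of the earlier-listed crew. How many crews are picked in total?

Greedy: pick C8 (covers 8 new) → pick C5 (covers 2 new) → pick C2 (covers 1 new). Total picks: 3.
(The true minimum cover uses only 2 crews, so greedy is not optimal here.)

3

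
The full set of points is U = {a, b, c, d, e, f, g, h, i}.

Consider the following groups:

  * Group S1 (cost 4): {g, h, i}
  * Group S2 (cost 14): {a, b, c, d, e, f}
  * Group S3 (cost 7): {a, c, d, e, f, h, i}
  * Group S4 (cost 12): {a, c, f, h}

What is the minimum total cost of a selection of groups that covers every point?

18

S1, S2 together cover every point (S1 ∪ S2 = {a, b, c, d, e, f, g, h, i}); total cost 4 + 14 = 18.
The greedy pick S3, S1, S2 costs 25; no covering selection beats 18.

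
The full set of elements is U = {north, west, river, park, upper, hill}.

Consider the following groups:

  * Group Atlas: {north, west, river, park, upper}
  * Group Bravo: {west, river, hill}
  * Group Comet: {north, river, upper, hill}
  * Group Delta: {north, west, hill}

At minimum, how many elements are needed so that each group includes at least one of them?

The 2 elements {west, upper} hit every group.
No single element lies in every group, so at least 2 are needed and 2 is optimal.

2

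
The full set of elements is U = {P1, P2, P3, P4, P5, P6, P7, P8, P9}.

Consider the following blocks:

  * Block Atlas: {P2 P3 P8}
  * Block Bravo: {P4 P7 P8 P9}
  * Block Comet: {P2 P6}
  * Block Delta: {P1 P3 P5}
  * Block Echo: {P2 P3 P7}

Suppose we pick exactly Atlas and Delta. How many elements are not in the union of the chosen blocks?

4

Union of Atlas, Delta = {P1, P2, P3, P5, P8}.
Not covered: P4, P6, P7, P9 — 4 elements.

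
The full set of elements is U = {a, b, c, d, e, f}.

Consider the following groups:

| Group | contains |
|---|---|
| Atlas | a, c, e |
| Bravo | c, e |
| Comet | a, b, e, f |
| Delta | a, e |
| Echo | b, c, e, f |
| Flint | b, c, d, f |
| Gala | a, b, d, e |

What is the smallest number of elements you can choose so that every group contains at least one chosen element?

2

H = {d, e} meets every group (each contains at least one member of H), and |H| = 2.
The groups Delta, Flint are pairwise disjoint, so any hitting set needs a separate element for each — at least 2. Hence 2 is optimal.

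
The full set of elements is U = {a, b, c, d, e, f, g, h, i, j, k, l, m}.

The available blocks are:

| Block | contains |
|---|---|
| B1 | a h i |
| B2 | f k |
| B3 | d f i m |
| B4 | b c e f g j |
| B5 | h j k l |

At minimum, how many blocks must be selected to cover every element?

4

B1, B3, B4, and B5 cover everything between them: the union {a, b, c, d, e, f, g, h, i, j, k, l, m} is all of U.
Only B4 contains b, so B4 is forced; the remaining 7 elements need at least 3 more blocks (each remaining block adds at most 3) — so at least 4 blocks are needed, and 4 is optimal.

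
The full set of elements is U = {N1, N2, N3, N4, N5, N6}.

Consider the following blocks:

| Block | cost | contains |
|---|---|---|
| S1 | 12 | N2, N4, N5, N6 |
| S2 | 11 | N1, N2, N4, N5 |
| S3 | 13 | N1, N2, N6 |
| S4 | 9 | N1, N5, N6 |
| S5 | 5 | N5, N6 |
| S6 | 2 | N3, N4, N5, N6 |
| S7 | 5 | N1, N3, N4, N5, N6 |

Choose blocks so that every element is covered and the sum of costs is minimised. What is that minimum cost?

S2, S6 together cover every element (S2 ∪ S6 = {N1, N2, N3, N4, N5, N6}); total cost 11 + 2 = 13.
The greedy pick S6, S7, S2 costs 18; no covering selection beats 13.

13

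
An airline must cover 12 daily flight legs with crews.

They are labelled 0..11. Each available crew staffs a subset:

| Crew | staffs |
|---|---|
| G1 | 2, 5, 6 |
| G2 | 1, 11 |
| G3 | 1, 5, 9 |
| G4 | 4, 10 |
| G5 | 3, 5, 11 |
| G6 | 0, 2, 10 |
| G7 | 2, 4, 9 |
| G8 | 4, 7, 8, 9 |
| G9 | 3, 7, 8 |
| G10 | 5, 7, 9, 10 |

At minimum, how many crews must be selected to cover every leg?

G1 and G3 and G5 and G6 and G8 together: G1 ∪ G3 ∪ G5 ∪ G6 ∪ G8 = {0, 1, 2, 3, 4, 5, 6, 7, 8, 9, 10, 11} — every leg is covered.
No 4 of the 10 crews cover everything (all 210 combinations miss at least one leg), so 5 is optimal.

5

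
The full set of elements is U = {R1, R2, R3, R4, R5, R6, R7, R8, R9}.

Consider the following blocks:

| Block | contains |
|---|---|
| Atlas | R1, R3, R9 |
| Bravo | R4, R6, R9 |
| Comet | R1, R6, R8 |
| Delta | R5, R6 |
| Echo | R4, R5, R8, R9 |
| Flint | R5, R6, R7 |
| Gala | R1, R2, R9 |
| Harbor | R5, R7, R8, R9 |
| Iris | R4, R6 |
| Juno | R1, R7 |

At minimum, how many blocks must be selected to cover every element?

4

Take {Atlas, Gala, Harbor, Iris}. Their union is {R1, R2, R3, R4, R5, R6, R7, R8, R9}, which is all 9 elements.
No 3 of the 10 blocks cover everything (all 120 combinations miss at least one element), so 4 is optimal.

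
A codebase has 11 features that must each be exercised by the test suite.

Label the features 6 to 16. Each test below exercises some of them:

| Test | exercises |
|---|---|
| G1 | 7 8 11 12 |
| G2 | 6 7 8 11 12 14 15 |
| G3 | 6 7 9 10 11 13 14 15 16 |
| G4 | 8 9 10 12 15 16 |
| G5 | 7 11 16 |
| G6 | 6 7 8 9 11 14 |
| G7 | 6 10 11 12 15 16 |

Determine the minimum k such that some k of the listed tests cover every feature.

2

Take {G3, G4}. Their union is {6, 7, 8, 9, 10, 11, 12, 13, 14, 15, 16}, which is all 11 features.
No single test has all 11 features (the largest, G3, has 9), so 2 is optimal.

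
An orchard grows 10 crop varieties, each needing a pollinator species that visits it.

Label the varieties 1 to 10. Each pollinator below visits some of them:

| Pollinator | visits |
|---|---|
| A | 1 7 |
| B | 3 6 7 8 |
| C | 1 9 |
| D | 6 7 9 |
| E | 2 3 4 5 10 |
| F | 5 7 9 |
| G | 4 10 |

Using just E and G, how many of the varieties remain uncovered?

5

Union of E, G = {2, 3, 4, 5, 10}.
Not covered: 1, 6, 7, 8, 9 — 5 varieties.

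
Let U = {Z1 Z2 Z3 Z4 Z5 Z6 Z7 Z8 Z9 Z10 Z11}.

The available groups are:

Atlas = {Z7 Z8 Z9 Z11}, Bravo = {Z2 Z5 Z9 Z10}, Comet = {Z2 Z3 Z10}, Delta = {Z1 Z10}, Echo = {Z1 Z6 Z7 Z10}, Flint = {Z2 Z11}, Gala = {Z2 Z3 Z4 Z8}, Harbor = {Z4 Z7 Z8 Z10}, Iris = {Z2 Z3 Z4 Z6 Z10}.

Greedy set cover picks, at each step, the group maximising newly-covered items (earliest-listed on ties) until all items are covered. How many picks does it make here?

4

Greedy: pick Iris (covers 5 new) → pick Atlas (covers 4 new) → pick Bravo (covers 1 new) → pick Delta (covers 1 new). Total picks: 4.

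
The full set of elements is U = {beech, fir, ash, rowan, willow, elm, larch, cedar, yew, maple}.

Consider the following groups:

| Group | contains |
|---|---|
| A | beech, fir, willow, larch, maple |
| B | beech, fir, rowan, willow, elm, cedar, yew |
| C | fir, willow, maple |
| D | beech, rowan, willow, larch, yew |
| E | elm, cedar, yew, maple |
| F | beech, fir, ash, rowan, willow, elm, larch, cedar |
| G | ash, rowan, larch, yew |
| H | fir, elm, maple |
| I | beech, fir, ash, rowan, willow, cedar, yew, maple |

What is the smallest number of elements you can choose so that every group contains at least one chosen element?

2

T = {fir, yew} meets every group (each contains at least one member of T), and |T| = 2.
The groups C, G are pairwise disjoint, so any hitting set needs a separate element for each — at least 2. Hence 2 is optimal.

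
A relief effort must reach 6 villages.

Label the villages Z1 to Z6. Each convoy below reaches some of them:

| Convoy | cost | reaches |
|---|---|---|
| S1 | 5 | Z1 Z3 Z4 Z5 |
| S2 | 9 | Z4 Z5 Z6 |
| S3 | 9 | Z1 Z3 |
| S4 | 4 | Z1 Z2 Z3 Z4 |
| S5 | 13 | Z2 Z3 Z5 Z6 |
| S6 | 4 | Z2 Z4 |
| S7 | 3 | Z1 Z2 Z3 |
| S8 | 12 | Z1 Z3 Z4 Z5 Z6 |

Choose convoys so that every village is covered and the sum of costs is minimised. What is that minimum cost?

12

S2, S7 together cover every village (S2 ∪ S7 = {Z1, Z2, Z3, Z4, Z5, Z6}); total cost 9 + 3 = 12.
The greedy pick S4, S2 costs 13; no covering selection beats 12.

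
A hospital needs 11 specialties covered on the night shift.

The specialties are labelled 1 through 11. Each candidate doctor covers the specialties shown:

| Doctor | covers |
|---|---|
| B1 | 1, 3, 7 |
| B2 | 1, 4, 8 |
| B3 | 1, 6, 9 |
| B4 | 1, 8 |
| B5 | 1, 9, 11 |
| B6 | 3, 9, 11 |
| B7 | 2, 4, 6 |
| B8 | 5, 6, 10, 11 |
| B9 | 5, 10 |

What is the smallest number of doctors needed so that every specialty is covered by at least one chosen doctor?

Take {B1, B2, B5, B7, B8}. Their union is {1, 2, 3, 4, 5, 6, 7, 8, 9, 10, 11}, which is all 11 specialties.
No 4 of the 9 doctors cover everything (all 126 combinations miss at least one specialty), so 5 is optimal.

5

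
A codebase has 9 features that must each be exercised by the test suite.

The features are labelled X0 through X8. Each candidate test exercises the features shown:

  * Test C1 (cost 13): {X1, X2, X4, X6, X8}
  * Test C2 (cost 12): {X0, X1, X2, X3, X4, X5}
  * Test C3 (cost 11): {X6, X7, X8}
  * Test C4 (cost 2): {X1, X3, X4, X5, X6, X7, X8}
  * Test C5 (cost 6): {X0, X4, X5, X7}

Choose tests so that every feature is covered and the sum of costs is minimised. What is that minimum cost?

C2, C4 together cover every feature (C2 ∪ C4 = {X0, X1, X2, X3, X4, X5, X6, X7, X8}); total cost 12 + 2 = 14.
No covering selection has total cost below 14.

14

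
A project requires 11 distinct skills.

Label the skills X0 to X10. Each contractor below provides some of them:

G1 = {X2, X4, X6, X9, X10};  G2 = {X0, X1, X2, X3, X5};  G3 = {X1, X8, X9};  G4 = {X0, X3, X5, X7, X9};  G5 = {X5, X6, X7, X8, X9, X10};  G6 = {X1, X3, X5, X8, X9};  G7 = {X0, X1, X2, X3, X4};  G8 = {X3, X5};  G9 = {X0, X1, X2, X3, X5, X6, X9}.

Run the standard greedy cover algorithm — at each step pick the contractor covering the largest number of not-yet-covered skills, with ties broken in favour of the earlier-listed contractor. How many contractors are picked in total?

3

Greedy: pick G9 (covers 7 new) → pick G5 (covers 3 new) → pick G1 (covers 1 new). Total picks: 3.
(The true minimum cover uses only 2 contractors, so greedy is not optimal here.)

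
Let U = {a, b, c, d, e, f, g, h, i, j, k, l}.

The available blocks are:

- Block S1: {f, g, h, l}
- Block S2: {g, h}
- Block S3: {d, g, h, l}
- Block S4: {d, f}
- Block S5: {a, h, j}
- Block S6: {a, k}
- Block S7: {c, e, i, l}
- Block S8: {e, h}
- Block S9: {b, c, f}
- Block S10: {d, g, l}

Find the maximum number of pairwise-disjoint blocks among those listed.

S2, S4, S6, S7 are pairwise disjoint (S2={g,h}; S4={d,f}; S6={a,k}; S7={c,e,i,l}).
Every remaining block overlaps one of these, and no 5 of the listed blocks are pairwise disjoint, so 4 is the maximum.

4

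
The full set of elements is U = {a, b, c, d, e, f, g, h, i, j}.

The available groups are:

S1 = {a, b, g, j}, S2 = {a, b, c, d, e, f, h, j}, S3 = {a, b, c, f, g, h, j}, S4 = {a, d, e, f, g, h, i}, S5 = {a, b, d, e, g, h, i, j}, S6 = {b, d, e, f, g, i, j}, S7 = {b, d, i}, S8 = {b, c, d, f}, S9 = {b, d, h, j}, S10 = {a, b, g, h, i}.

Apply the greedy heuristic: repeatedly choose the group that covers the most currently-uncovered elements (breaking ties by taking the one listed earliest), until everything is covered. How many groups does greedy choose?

2

Greedy: pick S2 (covers 8 new) → pick S4 (covers 2 new). Total picks: 2.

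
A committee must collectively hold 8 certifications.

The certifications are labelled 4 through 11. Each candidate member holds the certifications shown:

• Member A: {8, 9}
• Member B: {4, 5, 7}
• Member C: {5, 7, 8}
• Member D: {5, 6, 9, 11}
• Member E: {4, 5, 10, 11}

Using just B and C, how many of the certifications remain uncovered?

Union of B, C = {4, 5, 7, 8}.
Not covered: 6, 9, 10, 11 — 4 certifications.

4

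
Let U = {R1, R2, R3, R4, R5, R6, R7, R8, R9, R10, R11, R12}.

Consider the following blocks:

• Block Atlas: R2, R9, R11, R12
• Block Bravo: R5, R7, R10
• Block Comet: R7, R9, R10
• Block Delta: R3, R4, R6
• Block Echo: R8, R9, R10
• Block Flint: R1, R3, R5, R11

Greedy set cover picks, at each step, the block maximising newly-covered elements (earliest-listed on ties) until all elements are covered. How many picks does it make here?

Greedy: pick Atlas (covers 4 new) → pick Bravo (covers 3 new) → pick Delta (covers 3 new) → pick Echo (covers 1 new) → pick Flint (covers 1 new). Total picks: 5.

5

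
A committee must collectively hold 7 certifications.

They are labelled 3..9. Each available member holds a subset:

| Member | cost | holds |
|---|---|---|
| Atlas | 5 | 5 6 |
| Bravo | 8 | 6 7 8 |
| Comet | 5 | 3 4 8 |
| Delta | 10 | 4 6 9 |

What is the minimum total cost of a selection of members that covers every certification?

28

Atlas, Bravo, Comet, Delta together cover every certification (Atlas ∪ Bravo ∪ Comet ∪ Delta = {3, 4, 5, 6, 7, 8, 9}); total cost 5 + 8 + 5 + 10 = 28.
No covering selection has total cost below 28.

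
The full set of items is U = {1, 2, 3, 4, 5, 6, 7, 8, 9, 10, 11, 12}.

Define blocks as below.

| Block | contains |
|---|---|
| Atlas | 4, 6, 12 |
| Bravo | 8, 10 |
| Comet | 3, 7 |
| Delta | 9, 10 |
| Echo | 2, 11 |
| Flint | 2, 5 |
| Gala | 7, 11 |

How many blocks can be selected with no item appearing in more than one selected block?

4

Atlas, Bravo, Comet, Echo are pairwise disjoint (Atlas={4,6,12}; Bravo={8,10}; Comet={3,7}; Echo={2,11}).
Every remaining block overlaps one of these, and no 5 of the listed blocks are pairwise disjoint, so 4 is the maximum.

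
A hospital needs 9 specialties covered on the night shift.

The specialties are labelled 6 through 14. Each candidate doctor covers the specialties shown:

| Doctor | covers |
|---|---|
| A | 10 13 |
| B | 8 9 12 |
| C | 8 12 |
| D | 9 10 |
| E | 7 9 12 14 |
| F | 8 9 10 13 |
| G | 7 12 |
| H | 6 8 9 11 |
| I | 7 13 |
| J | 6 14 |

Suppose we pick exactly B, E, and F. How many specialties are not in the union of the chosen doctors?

Union of B, E, F = {7, 8, 9, 10, 12, 13, 14}.
Not covered: 6, 11 — 2 specialties.

2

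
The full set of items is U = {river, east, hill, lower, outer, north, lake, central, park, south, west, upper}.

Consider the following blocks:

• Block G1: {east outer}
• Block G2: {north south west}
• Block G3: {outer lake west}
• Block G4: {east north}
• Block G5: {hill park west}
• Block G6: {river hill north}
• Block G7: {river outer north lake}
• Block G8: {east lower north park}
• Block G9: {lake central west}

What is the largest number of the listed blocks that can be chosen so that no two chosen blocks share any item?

G1, G6, G9 are pairwise disjoint (G1={east,outer}; G6={river,hill,north}; G9={lake,central,west}).
Every remaining block overlaps one of these, and no 4 of the listed blocks are pairwise disjoint, so 3 is the maximum.

3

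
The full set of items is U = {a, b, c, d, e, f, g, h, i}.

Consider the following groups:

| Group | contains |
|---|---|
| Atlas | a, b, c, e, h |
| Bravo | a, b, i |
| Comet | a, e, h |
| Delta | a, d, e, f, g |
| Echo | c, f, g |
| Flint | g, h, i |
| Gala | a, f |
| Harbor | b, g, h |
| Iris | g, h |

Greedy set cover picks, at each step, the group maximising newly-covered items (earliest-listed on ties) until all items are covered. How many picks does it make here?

3

Greedy: pick Atlas (covers 5 new) → pick Delta (covers 3 new) → pick Bravo (covers 1 new). Total picks: 3.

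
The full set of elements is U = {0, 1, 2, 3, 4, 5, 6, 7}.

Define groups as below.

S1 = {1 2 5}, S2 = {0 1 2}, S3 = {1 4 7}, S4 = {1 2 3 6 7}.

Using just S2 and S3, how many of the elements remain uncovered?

Union of S2, S3 = {0, 1, 2, 4, 7}.
Not covered: 3, 5, 6 — 3 elements.

3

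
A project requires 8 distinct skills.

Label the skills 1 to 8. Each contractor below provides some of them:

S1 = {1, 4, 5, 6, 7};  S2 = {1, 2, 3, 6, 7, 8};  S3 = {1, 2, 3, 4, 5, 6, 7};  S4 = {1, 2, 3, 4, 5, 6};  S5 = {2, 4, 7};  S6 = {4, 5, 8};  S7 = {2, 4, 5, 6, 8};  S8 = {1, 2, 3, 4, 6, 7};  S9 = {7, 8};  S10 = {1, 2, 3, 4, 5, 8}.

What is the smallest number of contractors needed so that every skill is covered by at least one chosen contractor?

S7 and S8 together: S7 ∪ S8 = {1, 2, 3, 4, 5, 6, 7, 8} — every skill is covered.
No single contractor has all 8 skills (the largest, S3, has 7), so 2 is optimal.

2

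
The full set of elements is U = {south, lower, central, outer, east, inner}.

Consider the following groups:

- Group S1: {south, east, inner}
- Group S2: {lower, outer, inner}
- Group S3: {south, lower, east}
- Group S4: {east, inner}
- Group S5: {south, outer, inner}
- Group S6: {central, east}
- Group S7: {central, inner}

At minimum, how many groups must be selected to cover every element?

3

Take {S2, S5, S6}. Their union is {south, lower, central, outer, east, inner}, which is all 6 elements.
No 2 of the 7 groups cover everything (all 21 combinations miss at least one element), so 3 is optimal.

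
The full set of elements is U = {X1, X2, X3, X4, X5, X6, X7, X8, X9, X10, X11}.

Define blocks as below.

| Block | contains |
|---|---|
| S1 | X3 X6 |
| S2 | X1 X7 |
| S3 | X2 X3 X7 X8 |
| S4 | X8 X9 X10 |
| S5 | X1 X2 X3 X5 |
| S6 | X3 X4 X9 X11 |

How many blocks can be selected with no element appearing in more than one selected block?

S1, S2, S4 are pairwise disjoint (S1={X3,X6}; S2={X1,X7}; S4={X8,X9,X10}).
Every remaining block overlaps one of these, and no 4 of the listed blocks are pairwise disjoint, so 3 is the maximum.

3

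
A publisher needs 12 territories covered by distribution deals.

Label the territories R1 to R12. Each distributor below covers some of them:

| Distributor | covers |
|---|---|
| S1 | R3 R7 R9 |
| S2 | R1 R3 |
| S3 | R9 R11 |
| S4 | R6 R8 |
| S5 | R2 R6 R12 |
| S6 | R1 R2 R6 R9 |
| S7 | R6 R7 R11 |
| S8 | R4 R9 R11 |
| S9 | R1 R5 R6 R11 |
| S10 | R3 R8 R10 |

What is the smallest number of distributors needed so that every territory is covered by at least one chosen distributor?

5

Take {S1, S5, S8, S9, S10}. Their union is {R1, R2, R3, R4, R5, R6, R7, R8, R9, R10, R11, R12}, which is all 12 territories.
No 4 of the 10 distributors cover everything (all 210 combinations miss at least one territory), so 5 is optimal.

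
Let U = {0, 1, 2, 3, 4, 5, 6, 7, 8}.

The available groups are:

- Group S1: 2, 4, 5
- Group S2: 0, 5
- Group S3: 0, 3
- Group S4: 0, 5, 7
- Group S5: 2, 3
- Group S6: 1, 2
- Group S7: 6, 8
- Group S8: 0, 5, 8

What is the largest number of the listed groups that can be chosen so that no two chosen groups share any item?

3

S4, S6, S7 are pairwise disjoint (S4={0,5,7}; S6={1,2}; S7={6,8}).
Every remaining group overlaps one of these, and no 4 of the listed groups are pairwise disjoint, so 3 is the maximum.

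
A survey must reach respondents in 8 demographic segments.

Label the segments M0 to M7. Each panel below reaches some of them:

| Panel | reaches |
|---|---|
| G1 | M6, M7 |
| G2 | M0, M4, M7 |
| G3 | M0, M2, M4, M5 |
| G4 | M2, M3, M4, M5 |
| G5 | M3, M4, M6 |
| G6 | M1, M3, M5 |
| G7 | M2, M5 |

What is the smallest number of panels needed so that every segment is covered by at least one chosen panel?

G1 and G3 and G6 together: G1 ∪ G3 ∪ G6 = {M0, M1, M2, M3, M4, M5, M6, M7} — every segment is covered.
Only G6 contains M1, so G6 is forced; the remaining 5 segments need at least 2 more panels (each remaining panel adds at most 3) — so at least 3 panels are needed, and 3 is optimal.

3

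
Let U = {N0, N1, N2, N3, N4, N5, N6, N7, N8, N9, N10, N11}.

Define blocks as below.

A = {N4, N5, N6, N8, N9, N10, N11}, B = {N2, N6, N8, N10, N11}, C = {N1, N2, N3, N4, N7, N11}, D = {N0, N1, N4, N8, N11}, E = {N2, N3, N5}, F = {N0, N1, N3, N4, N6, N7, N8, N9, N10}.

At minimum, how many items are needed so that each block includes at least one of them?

2

Take H = {N3, N11}. Each listed block contains at least one of these, so H is a hitting set of size 2.
The blocks D, E are pairwise disjoint, so any hitting set needs a separate item for each — at least 2. Hence 2 is optimal.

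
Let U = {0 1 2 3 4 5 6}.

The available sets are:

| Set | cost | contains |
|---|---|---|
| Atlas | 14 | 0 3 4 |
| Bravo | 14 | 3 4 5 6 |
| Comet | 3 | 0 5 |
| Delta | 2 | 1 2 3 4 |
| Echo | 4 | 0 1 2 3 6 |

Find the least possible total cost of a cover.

Comet, Delta, Echo together cover every point (Comet ∪ Delta ∪ Echo = {0, 1, 2, 3, 4, 5, 6}); total cost 3 + 2 + 4 = 9.
No covering selection has total cost below 9.

9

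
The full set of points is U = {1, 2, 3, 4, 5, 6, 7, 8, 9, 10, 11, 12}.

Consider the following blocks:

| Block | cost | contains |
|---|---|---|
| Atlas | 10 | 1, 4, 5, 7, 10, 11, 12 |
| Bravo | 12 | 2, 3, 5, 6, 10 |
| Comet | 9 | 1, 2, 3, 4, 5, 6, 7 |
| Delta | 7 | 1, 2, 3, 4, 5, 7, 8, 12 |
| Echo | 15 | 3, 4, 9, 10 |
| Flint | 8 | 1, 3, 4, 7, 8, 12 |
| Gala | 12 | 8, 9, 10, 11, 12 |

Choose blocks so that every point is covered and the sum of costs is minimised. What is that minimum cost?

Comet, Gala together cover every point (Comet ∪ Gala = {1, 2, 3, 4, 5, 6, 7, 8, 9, 10, 11, 12}); total cost 9 + 12 = 21.
The greedy pick Delta, Gala, Comet costs 28; no covering selection beats 21.

21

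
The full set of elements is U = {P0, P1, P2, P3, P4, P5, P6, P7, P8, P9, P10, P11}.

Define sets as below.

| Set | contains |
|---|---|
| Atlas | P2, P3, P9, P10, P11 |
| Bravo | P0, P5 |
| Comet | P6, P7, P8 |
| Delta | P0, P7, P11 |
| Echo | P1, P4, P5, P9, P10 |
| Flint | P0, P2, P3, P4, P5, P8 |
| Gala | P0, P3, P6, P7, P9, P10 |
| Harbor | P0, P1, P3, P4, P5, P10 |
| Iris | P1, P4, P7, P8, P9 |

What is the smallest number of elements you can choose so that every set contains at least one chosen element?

H = {P0, P6, P9} meets every set (each contains at least one member of H), and |H| = 3.
The sets Atlas, Bravo, Comet are pairwise disjoint, so any hitting set needs a separate element for each — at least 3. Hence 3 is optimal.

3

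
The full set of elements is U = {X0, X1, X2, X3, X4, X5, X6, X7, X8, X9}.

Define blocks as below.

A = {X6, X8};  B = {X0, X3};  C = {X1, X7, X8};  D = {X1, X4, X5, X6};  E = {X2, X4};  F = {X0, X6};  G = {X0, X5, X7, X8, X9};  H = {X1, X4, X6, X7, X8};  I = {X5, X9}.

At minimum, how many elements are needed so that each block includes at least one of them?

4

Take T = {X0, X4, X5, X8}. Each listed block contains at least one of these, so T is a hitting set of size 4.
The blocks C, E, F, I are pairwise disjoint, so any hitting set needs a separate element for each — at least 4. Hence 4 is optimal.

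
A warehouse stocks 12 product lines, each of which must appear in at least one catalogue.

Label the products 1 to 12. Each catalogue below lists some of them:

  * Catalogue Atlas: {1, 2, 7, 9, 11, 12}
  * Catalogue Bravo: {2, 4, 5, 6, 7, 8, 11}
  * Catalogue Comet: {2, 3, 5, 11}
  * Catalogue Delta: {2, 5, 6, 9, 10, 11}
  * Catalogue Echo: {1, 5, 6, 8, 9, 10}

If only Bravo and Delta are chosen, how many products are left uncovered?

Union of Bravo, Delta = {2, 4, 5, 6, 7, 8, 9, 10, 11}.
Not covered: 1, 3, 12 — 3 products.

3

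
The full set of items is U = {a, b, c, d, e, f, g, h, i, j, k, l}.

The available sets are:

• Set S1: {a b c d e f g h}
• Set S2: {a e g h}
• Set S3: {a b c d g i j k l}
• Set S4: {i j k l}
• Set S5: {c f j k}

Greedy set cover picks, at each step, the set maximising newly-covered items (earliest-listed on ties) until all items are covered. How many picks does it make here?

2

Greedy: pick S3 (covers 9 new) → pick S1 (covers 3 new). Total picks: 2.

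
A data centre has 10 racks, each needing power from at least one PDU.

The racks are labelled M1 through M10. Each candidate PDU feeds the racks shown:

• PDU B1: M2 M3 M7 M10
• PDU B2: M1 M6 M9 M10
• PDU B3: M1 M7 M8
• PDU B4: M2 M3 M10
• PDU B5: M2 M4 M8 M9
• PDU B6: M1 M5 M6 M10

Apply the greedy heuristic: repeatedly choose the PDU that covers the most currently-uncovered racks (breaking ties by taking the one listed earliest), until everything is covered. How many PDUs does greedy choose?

Greedy: pick B1 (covers 4 new) → pick B2 (covers 3 new) → pick B5 (covers 2 new) → pick B6 (covers 1 new). Total picks: 4.
(The true minimum cover uses only 3 PDUs, so greedy is not optimal here.)

4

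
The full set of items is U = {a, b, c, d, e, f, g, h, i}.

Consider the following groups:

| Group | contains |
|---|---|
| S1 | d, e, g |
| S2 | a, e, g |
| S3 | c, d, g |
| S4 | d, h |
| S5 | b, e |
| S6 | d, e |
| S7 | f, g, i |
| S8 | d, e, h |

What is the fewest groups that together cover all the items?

Take {S2, S3, S5, S7, S8}. Their union is {a, b, c, d, e, f, g, h, i}, which is all 9 items.
No 4 of the 8 groups cover everything (all 70 combinations miss at least one item), so 5 is optimal.

5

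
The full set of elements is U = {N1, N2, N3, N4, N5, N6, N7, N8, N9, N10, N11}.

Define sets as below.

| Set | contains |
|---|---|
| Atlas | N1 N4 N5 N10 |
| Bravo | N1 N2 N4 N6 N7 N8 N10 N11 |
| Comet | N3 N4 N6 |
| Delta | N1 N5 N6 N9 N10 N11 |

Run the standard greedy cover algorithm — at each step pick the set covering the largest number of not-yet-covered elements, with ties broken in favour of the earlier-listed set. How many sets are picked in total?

3

Greedy: pick Bravo (covers 8 new) → pick Delta (covers 2 new) → pick Comet (covers 1 new). Total picks: 3.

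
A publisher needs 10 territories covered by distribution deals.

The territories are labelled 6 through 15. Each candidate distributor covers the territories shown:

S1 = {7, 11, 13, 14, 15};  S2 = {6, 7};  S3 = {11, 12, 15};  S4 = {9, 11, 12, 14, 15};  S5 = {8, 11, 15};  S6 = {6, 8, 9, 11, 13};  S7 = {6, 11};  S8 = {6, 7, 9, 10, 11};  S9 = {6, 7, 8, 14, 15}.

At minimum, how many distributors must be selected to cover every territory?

3

S4 and S6 and S8 together: S4 ∪ S6 ∪ S8 = {6, 7, 8, 9, 10, 11, 12, 13, 14, 15} — every territory is covered.
Only S8 contains 10, so S8 is forced; the remaining 5 territories need at least 2 more distributors (each remaining distributor adds at most 3) — so at least 3 distributors are needed, and 3 is optimal.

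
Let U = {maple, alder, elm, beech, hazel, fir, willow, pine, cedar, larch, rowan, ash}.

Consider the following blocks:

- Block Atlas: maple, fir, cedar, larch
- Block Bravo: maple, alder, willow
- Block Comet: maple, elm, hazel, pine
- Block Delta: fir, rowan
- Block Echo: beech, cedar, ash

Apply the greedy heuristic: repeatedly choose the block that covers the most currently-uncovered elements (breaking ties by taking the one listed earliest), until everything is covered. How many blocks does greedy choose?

Greedy: pick Atlas (covers 4 new) → pick Comet (covers 3 new) → pick Bravo (covers 2 new) → pick Echo (covers 2 new) → pick Delta (covers 1 new). Total picks: 5.

5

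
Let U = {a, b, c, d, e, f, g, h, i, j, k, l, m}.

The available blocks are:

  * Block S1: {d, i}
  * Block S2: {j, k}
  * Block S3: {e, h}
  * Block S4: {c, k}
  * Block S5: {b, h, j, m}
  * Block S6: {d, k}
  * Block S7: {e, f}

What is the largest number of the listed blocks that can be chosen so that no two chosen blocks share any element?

4

S1, S4, S5, S7 are pairwise disjoint (S1={d,i}; S4={c,k}; S5={b,h,j,m}; S7={e,f}).
Every remaining block overlaps one of these, and no 5 of the listed blocks are pairwise disjoint, so 4 is the maximum.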